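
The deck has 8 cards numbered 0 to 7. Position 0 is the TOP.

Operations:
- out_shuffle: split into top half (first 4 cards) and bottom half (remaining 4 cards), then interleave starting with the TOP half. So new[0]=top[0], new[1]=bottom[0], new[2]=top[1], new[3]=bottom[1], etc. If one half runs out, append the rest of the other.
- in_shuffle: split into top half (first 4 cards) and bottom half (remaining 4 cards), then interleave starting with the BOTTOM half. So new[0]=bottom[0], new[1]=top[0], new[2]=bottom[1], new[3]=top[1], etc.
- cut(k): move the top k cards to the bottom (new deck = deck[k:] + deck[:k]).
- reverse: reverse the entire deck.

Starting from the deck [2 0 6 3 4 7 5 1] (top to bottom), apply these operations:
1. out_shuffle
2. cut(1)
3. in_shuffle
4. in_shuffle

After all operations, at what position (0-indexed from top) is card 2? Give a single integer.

After op 1 (out_shuffle): [2 4 0 7 6 5 3 1]
After op 2 (cut(1)): [4 0 7 6 5 3 1 2]
After op 3 (in_shuffle): [5 4 3 0 1 7 2 6]
After op 4 (in_shuffle): [1 5 7 4 2 3 6 0]
Card 2 is at position 4.

Answer: 4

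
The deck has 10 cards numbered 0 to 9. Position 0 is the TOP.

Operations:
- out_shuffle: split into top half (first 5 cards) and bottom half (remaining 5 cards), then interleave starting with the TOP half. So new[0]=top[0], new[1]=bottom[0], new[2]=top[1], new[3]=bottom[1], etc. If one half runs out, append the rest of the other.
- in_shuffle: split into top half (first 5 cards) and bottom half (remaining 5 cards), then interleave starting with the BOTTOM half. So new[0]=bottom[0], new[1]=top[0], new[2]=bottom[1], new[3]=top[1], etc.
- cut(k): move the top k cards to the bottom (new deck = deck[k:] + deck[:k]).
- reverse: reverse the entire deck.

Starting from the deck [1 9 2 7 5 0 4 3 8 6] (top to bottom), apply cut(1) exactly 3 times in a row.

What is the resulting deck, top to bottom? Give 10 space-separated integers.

After op 1 (cut(1)): [9 2 7 5 0 4 3 8 6 1]
After op 2 (cut(1)): [2 7 5 0 4 3 8 6 1 9]
After op 3 (cut(1)): [7 5 0 4 3 8 6 1 9 2]

Answer: 7 5 0 4 3 8 6 1 9 2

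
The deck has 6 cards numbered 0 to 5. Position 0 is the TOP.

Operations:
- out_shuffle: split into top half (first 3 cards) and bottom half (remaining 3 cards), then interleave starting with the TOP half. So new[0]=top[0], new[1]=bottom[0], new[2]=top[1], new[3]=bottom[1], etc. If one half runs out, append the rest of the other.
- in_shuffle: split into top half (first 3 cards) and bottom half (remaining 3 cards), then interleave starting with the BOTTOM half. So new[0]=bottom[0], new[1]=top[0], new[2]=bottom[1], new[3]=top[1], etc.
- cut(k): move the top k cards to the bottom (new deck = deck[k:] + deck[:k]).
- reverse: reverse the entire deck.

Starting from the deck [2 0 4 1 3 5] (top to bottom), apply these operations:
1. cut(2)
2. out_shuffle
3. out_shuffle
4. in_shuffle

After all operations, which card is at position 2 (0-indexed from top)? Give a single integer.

After op 1 (cut(2)): [4 1 3 5 2 0]
After op 2 (out_shuffle): [4 5 1 2 3 0]
After op 3 (out_shuffle): [4 2 5 3 1 0]
After op 4 (in_shuffle): [3 4 1 2 0 5]
Position 2: card 1.

Answer: 1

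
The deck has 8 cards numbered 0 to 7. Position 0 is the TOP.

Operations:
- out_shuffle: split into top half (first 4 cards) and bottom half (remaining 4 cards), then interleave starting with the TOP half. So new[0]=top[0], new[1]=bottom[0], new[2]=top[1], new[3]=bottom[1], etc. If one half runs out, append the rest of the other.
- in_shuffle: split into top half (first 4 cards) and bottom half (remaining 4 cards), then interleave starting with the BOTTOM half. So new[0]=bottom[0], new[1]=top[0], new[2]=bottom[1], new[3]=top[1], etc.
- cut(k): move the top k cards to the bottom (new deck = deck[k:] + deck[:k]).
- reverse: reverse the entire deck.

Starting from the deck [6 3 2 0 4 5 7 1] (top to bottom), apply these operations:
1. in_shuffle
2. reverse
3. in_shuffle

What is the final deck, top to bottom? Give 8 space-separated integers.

After op 1 (in_shuffle): [4 6 5 3 7 2 1 0]
After op 2 (reverse): [0 1 2 7 3 5 6 4]
After op 3 (in_shuffle): [3 0 5 1 6 2 4 7]

Answer: 3 0 5 1 6 2 4 7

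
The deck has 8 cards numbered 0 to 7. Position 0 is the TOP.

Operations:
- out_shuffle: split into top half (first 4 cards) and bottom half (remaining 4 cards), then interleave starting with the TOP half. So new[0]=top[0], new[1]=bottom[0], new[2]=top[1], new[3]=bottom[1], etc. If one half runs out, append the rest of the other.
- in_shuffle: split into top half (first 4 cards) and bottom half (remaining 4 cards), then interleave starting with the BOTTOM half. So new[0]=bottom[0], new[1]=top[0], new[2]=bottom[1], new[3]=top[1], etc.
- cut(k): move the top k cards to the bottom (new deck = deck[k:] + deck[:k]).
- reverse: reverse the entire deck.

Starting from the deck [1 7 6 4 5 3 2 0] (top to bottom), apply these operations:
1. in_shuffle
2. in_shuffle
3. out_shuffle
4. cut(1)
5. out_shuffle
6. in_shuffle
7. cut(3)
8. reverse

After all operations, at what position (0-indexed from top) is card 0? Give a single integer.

Answer: 1

Derivation:
After op 1 (in_shuffle): [5 1 3 7 2 6 0 4]
After op 2 (in_shuffle): [2 5 6 1 0 3 4 7]
After op 3 (out_shuffle): [2 0 5 3 6 4 1 7]
After op 4 (cut(1)): [0 5 3 6 4 1 7 2]
After op 5 (out_shuffle): [0 4 5 1 3 7 6 2]
After op 6 (in_shuffle): [3 0 7 4 6 5 2 1]
After op 7 (cut(3)): [4 6 5 2 1 3 0 7]
After op 8 (reverse): [7 0 3 1 2 5 6 4]
Card 0 is at position 1.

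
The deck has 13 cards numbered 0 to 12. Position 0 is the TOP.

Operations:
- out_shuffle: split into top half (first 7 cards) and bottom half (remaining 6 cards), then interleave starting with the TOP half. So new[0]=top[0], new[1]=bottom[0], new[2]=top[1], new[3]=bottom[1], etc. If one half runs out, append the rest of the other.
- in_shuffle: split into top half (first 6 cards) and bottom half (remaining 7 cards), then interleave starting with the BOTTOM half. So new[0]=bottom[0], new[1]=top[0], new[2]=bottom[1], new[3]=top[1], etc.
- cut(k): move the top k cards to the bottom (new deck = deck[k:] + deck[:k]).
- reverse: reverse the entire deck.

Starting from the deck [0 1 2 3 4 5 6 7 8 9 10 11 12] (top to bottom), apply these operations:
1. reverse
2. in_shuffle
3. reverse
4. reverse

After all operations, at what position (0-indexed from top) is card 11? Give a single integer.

Answer: 3

Derivation:
After op 1 (reverse): [12 11 10 9 8 7 6 5 4 3 2 1 0]
After op 2 (in_shuffle): [6 12 5 11 4 10 3 9 2 8 1 7 0]
After op 3 (reverse): [0 7 1 8 2 9 3 10 4 11 5 12 6]
After op 4 (reverse): [6 12 5 11 4 10 3 9 2 8 1 7 0]
Card 11 is at position 3.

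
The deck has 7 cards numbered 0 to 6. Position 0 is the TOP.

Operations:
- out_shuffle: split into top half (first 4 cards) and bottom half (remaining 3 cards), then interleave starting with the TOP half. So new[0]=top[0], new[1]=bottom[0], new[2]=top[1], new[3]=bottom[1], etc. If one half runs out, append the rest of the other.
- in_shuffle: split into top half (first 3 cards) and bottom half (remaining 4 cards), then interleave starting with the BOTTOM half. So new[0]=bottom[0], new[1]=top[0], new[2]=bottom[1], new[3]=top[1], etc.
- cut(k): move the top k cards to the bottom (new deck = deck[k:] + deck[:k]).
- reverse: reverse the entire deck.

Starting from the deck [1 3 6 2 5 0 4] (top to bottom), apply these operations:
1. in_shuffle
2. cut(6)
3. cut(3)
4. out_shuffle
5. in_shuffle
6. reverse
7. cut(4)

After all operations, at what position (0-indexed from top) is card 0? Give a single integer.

After op 1 (in_shuffle): [2 1 5 3 0 6 4]
After op 2 (cut(6)): [4 2 1 5 3 0 6]
After op 3 (cut(3)): [5 3 0 6 4 2 1]
After op 4 (out_shuffle): [5 4 3 2 0 1 6]
After op 5 (in_shuffle): [2 5 0 4 1 3 6]
After op 6 (reverse): [6 3 1 4 0 5 2]
After op 7 (cut(4)): [0 5 2 6 3 1 4]
Card 0 is at position 0.

Answer: 0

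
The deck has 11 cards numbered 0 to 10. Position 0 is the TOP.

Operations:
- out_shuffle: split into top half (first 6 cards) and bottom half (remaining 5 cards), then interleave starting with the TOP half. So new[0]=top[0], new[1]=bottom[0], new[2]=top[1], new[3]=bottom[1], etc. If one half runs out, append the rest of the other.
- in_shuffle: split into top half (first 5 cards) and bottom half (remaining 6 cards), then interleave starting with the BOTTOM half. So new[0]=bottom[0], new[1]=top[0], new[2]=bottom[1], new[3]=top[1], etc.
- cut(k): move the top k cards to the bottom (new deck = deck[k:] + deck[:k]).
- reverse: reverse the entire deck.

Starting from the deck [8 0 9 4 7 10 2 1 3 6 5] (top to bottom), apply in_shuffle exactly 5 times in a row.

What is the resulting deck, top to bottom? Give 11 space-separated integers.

Answer: 6 3 1 2 10 7 4 9 0 8 5

Derivation:
After op 1 (in_shuffle): [10 8 2 0 1 9 3 4 6 7 5]
After op 2 (in_shuffle): [9 10 3 8 4 2 6 0 7 1 5]
After op 3 (in_shuffle): [2 9 6 10 0 3 7 8 1 4 5]
After op 4 (in_shuffle): [3 2 7 9 8 6 1 10 4 0 5]
After op 5 (in_shuffle): [6 3 1 2 10 7 4 9 0 8 5]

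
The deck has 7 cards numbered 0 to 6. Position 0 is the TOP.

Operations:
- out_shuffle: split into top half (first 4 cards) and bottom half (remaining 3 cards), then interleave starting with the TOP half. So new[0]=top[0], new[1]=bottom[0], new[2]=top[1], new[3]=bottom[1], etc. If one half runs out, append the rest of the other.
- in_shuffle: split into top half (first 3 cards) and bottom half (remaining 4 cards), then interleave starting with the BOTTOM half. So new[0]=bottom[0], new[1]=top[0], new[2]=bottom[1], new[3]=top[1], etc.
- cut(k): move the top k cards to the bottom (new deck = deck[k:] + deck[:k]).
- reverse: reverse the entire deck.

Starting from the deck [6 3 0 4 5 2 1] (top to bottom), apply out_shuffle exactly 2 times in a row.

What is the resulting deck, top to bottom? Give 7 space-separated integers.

After op 1 (out_shuffle): [6 5 3 2 0 1 4]
After op 2 (out_shuffle): [6 0 5 1 3 4 2]

Answer: 6 0 5 1 3 4 2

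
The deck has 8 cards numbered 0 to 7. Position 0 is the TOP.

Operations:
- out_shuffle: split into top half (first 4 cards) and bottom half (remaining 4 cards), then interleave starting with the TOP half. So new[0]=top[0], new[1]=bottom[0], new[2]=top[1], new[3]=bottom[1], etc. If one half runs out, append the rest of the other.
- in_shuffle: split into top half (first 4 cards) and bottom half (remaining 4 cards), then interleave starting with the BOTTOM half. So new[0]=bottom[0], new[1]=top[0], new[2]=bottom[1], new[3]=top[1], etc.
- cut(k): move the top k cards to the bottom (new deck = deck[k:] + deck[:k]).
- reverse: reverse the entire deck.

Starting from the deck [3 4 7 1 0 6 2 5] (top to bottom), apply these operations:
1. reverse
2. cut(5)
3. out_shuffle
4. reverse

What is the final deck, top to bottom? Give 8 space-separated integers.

After op 1 (reverse): [5 2 6 0 1 7 4 3]
After op 2 (cut(5)): [7 4 3 5 2 6 0 1]
After op 3 (out_shuffle): [7 2 4 6 3 0 5 1]
After op 4 (reverse): [1 5 0 3 6 4 2 7]

Answer: 1 5 0 3 6 4 2 7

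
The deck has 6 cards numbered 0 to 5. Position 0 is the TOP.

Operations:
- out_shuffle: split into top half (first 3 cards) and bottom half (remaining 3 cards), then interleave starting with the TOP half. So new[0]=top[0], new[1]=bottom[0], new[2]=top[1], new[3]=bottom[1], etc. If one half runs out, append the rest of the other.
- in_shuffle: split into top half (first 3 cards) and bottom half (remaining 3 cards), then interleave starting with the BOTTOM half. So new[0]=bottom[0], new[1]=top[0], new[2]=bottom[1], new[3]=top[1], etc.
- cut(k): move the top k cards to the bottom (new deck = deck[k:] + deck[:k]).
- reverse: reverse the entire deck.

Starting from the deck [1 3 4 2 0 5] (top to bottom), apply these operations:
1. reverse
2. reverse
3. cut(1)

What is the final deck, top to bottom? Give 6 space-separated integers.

Answer: 3 4 2 0 5 1

Derivation:
After op 1 (reverse): [5 0 2 4 3 1]
After op 2 (reverse): [1 3 4 2 0 5]
After op 3 (cut(1)): [3 4 2 0 5 1]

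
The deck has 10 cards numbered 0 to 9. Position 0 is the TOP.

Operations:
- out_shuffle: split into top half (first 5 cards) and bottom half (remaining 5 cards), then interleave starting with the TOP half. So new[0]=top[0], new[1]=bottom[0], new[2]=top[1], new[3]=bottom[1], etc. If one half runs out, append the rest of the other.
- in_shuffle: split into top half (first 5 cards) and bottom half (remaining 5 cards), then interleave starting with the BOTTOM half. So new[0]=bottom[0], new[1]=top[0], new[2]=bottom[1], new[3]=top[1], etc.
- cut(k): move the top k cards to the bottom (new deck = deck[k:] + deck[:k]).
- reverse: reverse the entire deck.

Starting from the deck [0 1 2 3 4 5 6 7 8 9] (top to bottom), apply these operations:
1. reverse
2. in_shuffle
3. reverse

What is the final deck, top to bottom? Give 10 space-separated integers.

Answer: 5 0 6 1 7 2 8 3 9 4

Derivation:
After op 1 (reverse): [9 8 7 6 5 4 3 2 1 0]
After op 2 (in_shuffle): [4 9 3 8 2 7 1 6 0 5]
After op 3 (reverse): [5 0 6 1 7 2 8 3 9 4]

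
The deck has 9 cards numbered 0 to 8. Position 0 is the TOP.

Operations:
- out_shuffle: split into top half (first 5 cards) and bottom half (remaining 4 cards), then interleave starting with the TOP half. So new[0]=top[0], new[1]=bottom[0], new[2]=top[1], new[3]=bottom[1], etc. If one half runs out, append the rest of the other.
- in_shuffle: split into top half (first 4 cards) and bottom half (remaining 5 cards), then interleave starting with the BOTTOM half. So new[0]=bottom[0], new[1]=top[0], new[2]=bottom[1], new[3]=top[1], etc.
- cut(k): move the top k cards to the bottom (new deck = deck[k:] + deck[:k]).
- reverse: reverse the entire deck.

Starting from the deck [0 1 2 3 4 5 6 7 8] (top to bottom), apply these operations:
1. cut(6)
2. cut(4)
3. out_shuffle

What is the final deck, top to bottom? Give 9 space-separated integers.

After op 1 (cut(6)): [6 7 8 0 1 2 3 4 5]
After op 2 (cut(4)): [1 2 3 4 5 6 7 8 0]
After op 3 (out_shuffle): [1 6 2 7 3 8 4 0 5]

Answer: 1 6 2 7 3 8 4 0 5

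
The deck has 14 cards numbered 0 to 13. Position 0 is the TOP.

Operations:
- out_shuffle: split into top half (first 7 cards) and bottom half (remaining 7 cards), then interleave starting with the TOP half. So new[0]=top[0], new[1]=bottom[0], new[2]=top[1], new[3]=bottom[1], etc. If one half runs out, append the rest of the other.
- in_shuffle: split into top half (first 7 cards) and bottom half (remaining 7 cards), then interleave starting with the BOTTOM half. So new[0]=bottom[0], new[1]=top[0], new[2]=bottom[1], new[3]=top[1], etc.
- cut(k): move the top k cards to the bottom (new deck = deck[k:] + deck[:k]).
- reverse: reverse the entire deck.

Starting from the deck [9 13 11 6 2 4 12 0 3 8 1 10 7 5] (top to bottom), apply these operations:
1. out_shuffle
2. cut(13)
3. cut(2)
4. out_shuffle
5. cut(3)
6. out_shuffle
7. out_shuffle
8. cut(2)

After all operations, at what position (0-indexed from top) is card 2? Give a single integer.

Answer: 7

Derivation:
After op 1 (out_shuffle): [9 0 13 3 11 8 6 1 2 10 4 7 12 5]
After op 2 (cut(13)): [5 9 0 13 3 11 8 6 1 2 10 4 7 12]
After op 3 (cut(2)): [0 13 3 11 8 6 1 2 10 4 7 12 5 9]
After op 4 (out_shuffle): [0 2 13 10 3 4 11 7 8 12 6 5 1 9]
After op 5 (cut(3)): [10 3 4 11 7 8 12 6 5 1 9 0 2 13]
After op 6 (out_shuffle): [10 6 3 5 4 1 11 9 7 0 8 2 12 13]
After op 7 (out_shuffle): [10 9 6 7 3 0 5 8 4 2 1 12 11 13]
After op 8 (cut(2)): [6 7 3 0 5 8 4 2 1 12 11 13 10 9]
Card 2 is at position 7.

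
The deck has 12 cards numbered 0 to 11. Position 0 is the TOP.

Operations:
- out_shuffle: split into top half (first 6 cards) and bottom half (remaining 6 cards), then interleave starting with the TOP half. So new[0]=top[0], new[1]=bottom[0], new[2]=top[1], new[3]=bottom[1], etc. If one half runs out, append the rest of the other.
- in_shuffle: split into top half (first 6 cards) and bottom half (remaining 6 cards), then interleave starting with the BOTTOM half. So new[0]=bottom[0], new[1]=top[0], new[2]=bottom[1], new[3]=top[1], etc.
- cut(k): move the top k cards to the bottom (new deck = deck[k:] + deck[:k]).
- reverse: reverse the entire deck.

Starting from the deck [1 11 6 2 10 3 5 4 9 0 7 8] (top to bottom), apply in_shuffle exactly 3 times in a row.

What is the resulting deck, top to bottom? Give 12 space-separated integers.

After op 1 (in_shuffle): [5 1 4 11 9 6 0 2 7 10 8 3]
After op 2 (in_shuffle): [0 5 2 1 7 4 10 11 8 9 3 6]
After op 3 (in_shuffle): [10 0 11 5 8 2 9 1 3 7 6 4]

Answer: 10 0 11 5 8 2 9 1 3 7 6 4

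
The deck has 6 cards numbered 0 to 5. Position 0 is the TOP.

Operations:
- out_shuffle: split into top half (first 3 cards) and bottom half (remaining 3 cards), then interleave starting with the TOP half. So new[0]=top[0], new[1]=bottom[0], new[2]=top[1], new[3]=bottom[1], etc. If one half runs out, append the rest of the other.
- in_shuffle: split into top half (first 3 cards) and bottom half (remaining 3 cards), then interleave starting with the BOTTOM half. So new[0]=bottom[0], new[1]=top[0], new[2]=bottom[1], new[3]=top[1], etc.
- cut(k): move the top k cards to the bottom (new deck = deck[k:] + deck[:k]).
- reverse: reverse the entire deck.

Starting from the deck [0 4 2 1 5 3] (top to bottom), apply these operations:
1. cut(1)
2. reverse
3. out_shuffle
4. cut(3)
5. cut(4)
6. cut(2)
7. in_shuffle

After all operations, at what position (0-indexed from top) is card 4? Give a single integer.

Answer: 5

Derivation:
After op 1 (cut(1)): [4 2 1 5 3 0]
After op 2 (reverse): [0 3 5 1 2 4]
After op 3 (out_shuffle): [0 1 3 2 5 4]
After op 4 (cut(3)): [2 5 4 0 1 3]
After op 5 (cut(4)): [1 3 2 5 4 0]
After op 6 (cut(2)): [2 5 4 0 1 3]
After op 7 (in_shuffle): [0 2 1 5 3 4]
Card 4 is at position 5.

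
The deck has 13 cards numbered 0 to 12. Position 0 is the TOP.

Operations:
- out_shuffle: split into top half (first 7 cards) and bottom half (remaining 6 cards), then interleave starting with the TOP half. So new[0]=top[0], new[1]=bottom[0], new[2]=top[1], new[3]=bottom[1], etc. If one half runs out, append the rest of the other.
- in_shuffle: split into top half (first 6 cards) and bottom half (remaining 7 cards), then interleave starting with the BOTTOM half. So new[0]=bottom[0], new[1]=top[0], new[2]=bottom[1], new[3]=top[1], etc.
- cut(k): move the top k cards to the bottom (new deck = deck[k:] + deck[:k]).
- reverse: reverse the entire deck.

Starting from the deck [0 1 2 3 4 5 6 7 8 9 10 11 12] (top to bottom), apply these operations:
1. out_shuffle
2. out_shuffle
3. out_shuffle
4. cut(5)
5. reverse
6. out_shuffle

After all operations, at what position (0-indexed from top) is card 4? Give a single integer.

After op 1 (out_shuffle): [0 7 1 8 2 9 3 10 4 11 5 12 6]
After op 2 (out_shuffle): [0 10 7 4 1 11 8 5 2 12 9 6 3]
After op 3 (out_shuffle): [0 5 10 2 7 12 4 9 1 6 11 3 8]
After op 4 (cut(5)): [12 4 9 1 6 11 3 8 0 5 10 2 7]
After op 5 (reverse): [7 2 10 5 0 8 3 11 6 1 9 4 12]
After op 6 (out_shuffle): [7 11 2 6 10 1 5 9 0 4 8 12 3]
Card 4 is at position 9.

Answer: 9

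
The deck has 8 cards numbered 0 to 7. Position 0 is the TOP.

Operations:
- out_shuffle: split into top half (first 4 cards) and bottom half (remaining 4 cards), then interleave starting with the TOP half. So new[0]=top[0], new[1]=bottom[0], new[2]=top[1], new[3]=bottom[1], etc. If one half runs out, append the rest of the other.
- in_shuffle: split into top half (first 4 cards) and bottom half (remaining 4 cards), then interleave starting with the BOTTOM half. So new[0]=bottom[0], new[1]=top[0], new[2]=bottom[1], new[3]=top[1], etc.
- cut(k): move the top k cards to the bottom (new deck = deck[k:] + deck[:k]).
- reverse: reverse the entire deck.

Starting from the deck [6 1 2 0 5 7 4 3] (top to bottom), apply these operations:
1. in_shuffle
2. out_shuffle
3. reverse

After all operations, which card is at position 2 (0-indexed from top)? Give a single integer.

Answer: 3

Derivation:
After op 1 (in_shuffle): [5 6 7 1 4 2 3 0]
After op 2 (out_shuffle): [5 4 6 2 7 3 1 0]
After op 3 (reverse): [0 1 3 7 2 6 4 5]
Position 2: card 3.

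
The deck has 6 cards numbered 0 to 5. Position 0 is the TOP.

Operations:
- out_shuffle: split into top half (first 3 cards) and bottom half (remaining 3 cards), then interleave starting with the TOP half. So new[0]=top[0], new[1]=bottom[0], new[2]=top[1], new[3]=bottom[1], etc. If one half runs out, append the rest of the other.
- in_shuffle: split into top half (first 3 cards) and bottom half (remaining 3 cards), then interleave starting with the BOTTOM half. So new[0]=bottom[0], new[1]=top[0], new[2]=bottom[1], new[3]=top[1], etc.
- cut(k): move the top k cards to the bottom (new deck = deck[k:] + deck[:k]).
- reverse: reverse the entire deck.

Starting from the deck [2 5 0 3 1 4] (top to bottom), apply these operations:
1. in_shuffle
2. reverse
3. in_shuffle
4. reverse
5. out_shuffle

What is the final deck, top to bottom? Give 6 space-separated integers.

After op 1 (in_shuffle): [3 2 1 5 4 0]
After op 2 (reverse): [0 4 5 1 2 3]
After op 3 (in_shuffle): [1 0 2 4 3 5]
After op 4 (reverse): [5 3 4 2 0 1]
After op 5 (out_shuffle): [5 2 3 0 4 1]

Answer: 5 2 3 0 4 1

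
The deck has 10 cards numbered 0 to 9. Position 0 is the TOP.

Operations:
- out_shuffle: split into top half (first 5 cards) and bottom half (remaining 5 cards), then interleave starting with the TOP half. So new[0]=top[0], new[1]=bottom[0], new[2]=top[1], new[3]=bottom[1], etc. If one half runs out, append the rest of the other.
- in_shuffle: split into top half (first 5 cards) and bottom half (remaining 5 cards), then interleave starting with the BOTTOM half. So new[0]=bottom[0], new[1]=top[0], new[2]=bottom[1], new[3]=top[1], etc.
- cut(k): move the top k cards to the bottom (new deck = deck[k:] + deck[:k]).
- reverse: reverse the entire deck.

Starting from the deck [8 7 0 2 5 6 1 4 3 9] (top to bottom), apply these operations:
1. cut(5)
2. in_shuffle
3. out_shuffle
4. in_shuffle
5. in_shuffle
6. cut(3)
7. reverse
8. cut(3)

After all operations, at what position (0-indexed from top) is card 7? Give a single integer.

After op 1 (cut(5)): [6 1 4 3 9 8 7 0 2 5]
After op 2 (in_shuffle): [8 6 7 1 0 4 2 3 5 9]
After op 3 (out_shuffle): [8 4 6 2 7 3 1 5 0 9]
After op 4 (in_shuffle): [3 8 1 4 5 6 0 2 9 7]
After op 5 (in_shuffle): [6 3 0 8 2 1 9 4 7 5]
After op 6 (cut(3)): [8 2 1 9 4 7 5 6 3 0]
After op 7 (reverse): [0 3 6 5 7 4 9 1 2 8]
After op 8 (cut(3)): [5 7 4 9 1 2 8 0 3 6]
Card 7 is at position 1.

Answer: 1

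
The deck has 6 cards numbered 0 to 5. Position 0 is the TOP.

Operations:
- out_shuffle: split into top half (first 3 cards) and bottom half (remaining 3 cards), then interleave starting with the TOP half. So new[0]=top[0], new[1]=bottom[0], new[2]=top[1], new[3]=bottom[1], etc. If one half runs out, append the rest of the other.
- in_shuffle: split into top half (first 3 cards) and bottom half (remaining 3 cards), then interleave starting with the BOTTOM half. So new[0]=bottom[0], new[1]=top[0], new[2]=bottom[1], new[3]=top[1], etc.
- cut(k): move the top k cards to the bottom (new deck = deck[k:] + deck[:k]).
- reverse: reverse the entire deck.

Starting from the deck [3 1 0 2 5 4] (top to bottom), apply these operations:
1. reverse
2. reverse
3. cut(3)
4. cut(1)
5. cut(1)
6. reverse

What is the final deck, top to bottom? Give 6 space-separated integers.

Answer: 5 2 0 1 3 4

Derivation:
After op 1 (reverse): [4 5 2 0 1 3]
After op 2 (reverse): [3 1 0 2 5 4]
After op 3 (cut(3)): [2 5 4 3 1 0]
After op 4 (cut(1)): [5 4 3 1 0 2]
After op 5 (cut(1)): [4 3 1 0 2 5]
After op 6 (reverse): [5 2 0 1 3 4]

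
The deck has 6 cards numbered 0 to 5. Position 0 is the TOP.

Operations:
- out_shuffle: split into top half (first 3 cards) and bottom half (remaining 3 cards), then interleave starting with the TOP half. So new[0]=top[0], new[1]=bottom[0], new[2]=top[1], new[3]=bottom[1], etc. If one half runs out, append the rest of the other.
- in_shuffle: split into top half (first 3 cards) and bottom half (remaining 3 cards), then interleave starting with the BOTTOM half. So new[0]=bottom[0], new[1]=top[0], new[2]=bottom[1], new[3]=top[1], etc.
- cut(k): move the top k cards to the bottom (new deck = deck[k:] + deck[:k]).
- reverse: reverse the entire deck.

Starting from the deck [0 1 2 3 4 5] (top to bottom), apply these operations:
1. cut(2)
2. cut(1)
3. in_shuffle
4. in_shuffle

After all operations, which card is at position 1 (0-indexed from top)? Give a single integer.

After op 1 (cut(2)): [2 3 4 5 0 1]
After op 2 (cut(1)): [3 4 5 0 1 2]
After op 3 (in_shuffle): [0 3 1 4 2 5]
After op 4 (in_shuffle): [4 0 2 3 5 1]
Position 1: card 0.

Answer: 0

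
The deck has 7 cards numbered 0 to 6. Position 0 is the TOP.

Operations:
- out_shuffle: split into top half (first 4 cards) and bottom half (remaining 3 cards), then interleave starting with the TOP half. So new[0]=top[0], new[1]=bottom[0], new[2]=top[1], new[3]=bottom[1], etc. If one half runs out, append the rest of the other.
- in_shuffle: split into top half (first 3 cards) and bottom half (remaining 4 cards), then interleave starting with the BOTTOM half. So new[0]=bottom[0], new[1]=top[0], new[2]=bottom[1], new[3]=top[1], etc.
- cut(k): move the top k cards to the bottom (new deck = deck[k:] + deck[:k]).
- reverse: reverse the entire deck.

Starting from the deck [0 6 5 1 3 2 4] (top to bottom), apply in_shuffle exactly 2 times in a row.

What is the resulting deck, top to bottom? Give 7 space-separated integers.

Answer: 6 1 2 0 5 3 4

Derivation:
After op 1 (in_shuffle): [1 0 3 6 2 5 4]
After op 2 (in_shuffle): [6 1 2 0 5 3 4]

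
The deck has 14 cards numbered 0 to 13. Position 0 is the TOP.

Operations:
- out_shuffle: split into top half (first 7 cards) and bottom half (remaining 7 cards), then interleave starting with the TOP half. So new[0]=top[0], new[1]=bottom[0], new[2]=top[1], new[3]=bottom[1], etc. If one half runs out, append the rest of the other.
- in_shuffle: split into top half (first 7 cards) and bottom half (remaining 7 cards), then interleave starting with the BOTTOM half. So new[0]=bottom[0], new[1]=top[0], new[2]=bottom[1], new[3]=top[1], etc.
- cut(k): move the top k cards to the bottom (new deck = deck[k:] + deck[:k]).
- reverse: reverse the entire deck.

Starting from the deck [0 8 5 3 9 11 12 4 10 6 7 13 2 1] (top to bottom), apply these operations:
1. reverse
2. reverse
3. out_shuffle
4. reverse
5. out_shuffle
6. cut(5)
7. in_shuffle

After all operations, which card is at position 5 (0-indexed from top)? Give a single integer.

After op 1 (reverse): [1 2 13 7 6 10 4 12 11 9 3 5 8 0]
After op 2 (reverse): [0 8 5 3 9 11 12 4 10 6 7 13 2 1]
After op 3 (out_shuffle): [0 4 8 10 5 6 3 7 9 13 11 2 12 1]
After op 4 (reverse): [1 12 2 11 13 9 7 3 6 5 10 8 4 0]
After op 5 (out_shuffle): [1 3 12 6 2 5 11 10 13 8 9 4 7 0]
After op 6 (cut(5)): [5 11 10 13 8 9 4 7 0 1 3 12 6 2]
After op 7 (in_shuffle): [7 5 0 11 1 10 3 13 12 8 6 9 2 4]
Position 5: card 10.

Answer: 10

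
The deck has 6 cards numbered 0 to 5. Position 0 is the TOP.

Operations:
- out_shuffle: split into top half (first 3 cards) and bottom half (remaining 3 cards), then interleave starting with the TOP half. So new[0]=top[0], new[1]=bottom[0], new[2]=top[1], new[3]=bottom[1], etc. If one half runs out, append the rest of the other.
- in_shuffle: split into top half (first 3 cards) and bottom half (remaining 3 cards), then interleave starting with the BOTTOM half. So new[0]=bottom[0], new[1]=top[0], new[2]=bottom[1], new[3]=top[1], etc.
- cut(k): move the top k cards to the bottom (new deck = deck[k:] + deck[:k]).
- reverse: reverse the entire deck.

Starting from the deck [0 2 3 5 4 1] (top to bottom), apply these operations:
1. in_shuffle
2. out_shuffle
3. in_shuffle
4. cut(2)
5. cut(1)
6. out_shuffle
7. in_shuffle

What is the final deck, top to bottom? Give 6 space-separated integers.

After op 1 (in_shuffle): [5 0 4 2 1 3]
After op 2 (out_shuffle): [5 2 0 1 4 3]
After op 3 (in_shuffle): [1 5 4 2 3 0]
After op 4 (cut(2)): [4 2 3 0 1 5]
After op 5 (cut(1)): [2 3 0 1 5 4]
After op 6 (out_shuffle): [2 1 3 5 0 4]
After op 7 (in_shuffle): [5 2 0 1 4 3]

Answer: 5 2 0 1 4 3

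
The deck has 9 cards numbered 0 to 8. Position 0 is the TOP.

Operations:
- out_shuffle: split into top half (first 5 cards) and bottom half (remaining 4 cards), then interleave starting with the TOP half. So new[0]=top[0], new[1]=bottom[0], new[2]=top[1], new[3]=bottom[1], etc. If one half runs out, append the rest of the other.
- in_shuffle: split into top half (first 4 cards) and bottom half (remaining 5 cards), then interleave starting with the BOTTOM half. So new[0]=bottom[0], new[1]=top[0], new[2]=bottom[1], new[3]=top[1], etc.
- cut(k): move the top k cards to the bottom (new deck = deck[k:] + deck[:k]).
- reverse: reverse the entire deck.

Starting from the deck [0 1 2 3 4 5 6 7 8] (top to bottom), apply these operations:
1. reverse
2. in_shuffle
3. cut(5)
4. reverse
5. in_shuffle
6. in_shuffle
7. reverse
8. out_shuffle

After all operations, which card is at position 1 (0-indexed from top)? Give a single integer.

Answer: 2

Derivation:
After op 1 (reverse): [8 7 6 5 4 3 2 1 0]
After op 2 (in_shuffle): [4 8 3 7 2 6 1 5 0]
After op 3 (cut(5)): [6 1 5 0 4 8 3 7 2]
After op 4 (reverse): [2 7 3 8 4 0 5 1 6]
After op 5 (in_shuffle): [4 2 0 7 5 3 1 8 6]
After op 6 (in_shuffle): [5 4 3 2 1 0 8 7 6]
After op 7 (reverse): [6 7 8 0 1 2 3 4 5]
After op 8 (out_shuffle): [6 2 7 3 8 4 0 5 1]
Position 1: card 2.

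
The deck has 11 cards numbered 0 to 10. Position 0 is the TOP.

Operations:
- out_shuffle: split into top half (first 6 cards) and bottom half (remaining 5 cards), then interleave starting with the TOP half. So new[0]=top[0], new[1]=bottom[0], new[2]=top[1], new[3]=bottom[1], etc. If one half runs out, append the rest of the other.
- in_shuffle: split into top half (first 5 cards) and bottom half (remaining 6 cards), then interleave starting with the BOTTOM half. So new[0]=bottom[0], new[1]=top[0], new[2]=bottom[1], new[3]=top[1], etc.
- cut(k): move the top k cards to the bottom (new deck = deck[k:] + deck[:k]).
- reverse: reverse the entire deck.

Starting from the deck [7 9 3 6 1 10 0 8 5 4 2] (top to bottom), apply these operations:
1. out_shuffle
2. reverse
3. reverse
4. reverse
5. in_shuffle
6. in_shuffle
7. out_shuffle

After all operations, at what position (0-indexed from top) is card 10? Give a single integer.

Answer: 6

Derivation:
After op 1 (out_shuffle): [7 0 9 8 3 5 6 4 1 2 10]
After op 2 (reverse): [10 2 1 4 6 5 3 8 9 0 7]
After op 3 (reverse): [7 0 9 8 3 5 6 4 1 2 10]
After op 4 (reverse): [10 2 1 4 6 5 3 8 9 0 7]
After op 5 (in_shuffle): [5 10 3 2 8 1 9 4 0 6 7]
After op 6 (in_shuffle): [1 5 9 10 4 3 0 2 6 8 7]
After op 7 (out_shuffle): [1 0 5 2 9 6 10 8 4 7 3]
Card 10 is at position 6.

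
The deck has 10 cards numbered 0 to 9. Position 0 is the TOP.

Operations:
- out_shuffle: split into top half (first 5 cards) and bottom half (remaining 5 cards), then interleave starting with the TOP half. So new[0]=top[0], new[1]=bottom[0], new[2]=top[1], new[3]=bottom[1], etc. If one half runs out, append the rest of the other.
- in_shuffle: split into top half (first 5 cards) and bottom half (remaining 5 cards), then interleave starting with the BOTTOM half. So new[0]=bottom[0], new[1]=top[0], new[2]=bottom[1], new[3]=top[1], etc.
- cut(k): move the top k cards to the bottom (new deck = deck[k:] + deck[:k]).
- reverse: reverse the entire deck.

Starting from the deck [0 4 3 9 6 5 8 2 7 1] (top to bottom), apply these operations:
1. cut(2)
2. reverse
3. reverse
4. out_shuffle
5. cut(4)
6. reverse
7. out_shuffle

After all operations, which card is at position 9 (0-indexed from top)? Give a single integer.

Answer: 6

Derivation:
After op 1 (cut(2)): [3 9 6 5 8 2 7 1 0 4]
After op 2 (reverse): [4 0 1 7 2 8 5 6 9 3]
After op 3 (reverse): [3 9 6 5 8 2 7 1 0 4]
After op 4 (out_shuffle): [3 2 9 7 6 1 5 0 8 4]
After op 5 (cut(4)): [6 1 5 0 8 4 3 2 9 7]
After op 6 (reverse): [7 9 2 3 4 8 0 5 1 6]
After op 7 (out_shuffle): [7 8 9 0 2 5 3 1 4 6]
Position 9: card 6.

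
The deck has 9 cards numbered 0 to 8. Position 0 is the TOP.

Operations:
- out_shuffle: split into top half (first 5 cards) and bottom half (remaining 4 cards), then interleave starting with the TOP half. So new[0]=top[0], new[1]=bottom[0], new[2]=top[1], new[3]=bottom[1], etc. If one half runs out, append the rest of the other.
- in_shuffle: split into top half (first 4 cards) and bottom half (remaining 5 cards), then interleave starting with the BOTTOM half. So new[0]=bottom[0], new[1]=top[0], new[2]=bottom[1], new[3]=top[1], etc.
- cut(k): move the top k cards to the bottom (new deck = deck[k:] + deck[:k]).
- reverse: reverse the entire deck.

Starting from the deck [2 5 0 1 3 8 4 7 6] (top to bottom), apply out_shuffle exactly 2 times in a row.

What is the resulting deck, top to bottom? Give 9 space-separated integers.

Answer: 2 7 8 1 5 6 4 3 0

Derivation:
After op 1 (out_shuffle): [2 8 5 4 0 7 1 6 3]
After op 2 (out_shuffle): [2 7 8 1 5 6 4 3 0]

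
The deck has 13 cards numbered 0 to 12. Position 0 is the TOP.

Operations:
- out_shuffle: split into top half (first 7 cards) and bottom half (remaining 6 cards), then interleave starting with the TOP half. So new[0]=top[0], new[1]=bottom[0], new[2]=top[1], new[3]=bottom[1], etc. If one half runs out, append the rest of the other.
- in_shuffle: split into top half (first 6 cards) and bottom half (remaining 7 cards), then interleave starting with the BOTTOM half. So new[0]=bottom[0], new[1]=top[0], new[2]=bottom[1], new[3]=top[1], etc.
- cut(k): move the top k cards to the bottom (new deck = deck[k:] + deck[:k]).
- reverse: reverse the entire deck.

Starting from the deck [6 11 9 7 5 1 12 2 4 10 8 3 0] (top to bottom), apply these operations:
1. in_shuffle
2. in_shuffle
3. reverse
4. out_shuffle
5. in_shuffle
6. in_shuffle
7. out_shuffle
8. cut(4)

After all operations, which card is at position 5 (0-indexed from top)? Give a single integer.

Answer: 9

Derivation:
After op 1 (in_shuffle): [12 6 2 11 4 9 10 7 8 5 3 1 0]
After op 2 (in_shuffle): [10 12 7 6 8 2 5 11 3 4 1 9 0]
After op 3 (reverse): [0 9 1 4 3 11 5 2 8 6 7 12 10]
After op 4 (out_shuffle): [0 2 9 8 1 6 4 7 3 12 11 10 5]
After op 5 (in_shuffle): [4 0 7 2 3 9 12 8 11 1 10 6 5]
After op 6 (in_shuffle): [12 4 8 0 11 7 1 2 10 3 6 9 5]
After op 7 (out_shuffle): [12 2 4 10 8 3 0 6 11 9 7 5 1]
After op 8 (cut(4)): [8 3 0 6 11 9 7 5 1 12 2 4 10]
Position 5: card 9.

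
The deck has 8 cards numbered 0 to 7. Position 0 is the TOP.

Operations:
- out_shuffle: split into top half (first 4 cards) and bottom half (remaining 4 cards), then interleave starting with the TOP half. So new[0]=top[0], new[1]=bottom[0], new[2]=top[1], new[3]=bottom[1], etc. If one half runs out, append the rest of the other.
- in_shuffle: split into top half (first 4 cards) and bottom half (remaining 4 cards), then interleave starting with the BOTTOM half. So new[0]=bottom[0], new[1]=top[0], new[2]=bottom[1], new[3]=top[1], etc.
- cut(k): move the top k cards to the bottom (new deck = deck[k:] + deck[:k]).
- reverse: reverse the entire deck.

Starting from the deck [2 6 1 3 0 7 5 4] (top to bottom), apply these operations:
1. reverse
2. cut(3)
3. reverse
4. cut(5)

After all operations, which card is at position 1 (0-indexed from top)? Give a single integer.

Answer: 3

Derivation:
After op 1 (reverse): [4 5 7 0 3 1 6 2]
After op 2 (cut(3)): [0 3 1 6 2 4 5 7]
After op 3 (reverse): [7 5 4 2 6 1 3 0]
After op 4 (cut(5)): [1 3 0 7 5 4 2 6]
Position 1: card 3.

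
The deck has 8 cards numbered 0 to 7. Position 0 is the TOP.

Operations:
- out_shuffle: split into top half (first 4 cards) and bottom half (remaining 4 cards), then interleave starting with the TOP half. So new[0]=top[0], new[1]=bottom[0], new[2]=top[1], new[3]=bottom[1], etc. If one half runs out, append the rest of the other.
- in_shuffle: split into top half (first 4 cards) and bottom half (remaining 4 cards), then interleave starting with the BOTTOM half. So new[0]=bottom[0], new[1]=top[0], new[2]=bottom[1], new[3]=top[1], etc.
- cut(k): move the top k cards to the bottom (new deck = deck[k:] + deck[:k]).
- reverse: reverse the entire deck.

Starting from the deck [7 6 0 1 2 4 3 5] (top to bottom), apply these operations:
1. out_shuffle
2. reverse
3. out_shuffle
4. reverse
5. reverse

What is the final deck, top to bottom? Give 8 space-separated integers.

Answer: 5 4 1 6 3 2 0 7

Derivation:
After op 1 (out_shuffle): [7 2 6 4 0 3 1 5]
After op 2 (reverse): [5 1 3 0 4 6 2 7]
After op 3 (out_shuffle): [5 4 1 6 3 2 0 7]
After op 4 (reverse): [7 0 2 3 6 1 4 5]
After op 5 (reverse): [5 4 1 6 3 2 0 7]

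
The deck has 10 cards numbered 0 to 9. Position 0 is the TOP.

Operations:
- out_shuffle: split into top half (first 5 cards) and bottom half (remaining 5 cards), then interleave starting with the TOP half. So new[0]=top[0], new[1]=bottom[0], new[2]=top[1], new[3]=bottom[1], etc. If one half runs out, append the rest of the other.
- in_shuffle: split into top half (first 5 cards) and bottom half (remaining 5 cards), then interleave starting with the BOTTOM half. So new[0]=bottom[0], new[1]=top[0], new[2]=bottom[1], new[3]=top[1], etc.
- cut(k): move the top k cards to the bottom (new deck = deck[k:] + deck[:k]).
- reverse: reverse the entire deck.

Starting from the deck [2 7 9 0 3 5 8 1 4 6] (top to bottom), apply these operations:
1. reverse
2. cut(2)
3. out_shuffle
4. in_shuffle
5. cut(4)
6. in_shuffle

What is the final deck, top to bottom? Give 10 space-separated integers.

After op 1 (reverse): [6 4 1 8 5 3 0 9 7 2]
After op 2 (cut(2)): [1 8 5 3 0 9 7 2 6 4]
After op 3 (out_shuffle): [1 9 8 7 5 2 3 6 0 4]
After op 4 (in_shuffle): [2 1 3 9 6 8 0 7 4 5]
After op 5 (cut(4)): [6 8 0 7 4 5 2 1 3 9]
After op 6 (in_shuffle): [5 6 2 8 1 0 3 7 9 4]

Answer: 5 6 2 8 1 0 3 7 9 4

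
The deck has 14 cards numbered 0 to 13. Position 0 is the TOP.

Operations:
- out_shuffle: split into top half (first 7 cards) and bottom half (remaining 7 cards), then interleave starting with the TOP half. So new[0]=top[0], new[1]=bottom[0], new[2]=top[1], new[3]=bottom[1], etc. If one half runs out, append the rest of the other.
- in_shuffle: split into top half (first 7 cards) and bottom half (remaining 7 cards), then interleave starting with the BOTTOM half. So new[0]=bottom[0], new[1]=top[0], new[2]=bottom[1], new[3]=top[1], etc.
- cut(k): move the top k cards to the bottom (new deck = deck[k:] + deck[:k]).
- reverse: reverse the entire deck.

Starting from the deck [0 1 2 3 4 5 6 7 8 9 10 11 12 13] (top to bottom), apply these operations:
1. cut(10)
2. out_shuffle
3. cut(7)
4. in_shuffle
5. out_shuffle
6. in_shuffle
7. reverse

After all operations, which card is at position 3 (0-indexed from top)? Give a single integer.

After op 1 (cut(10)): [10 11 12 13 0 1 2 3 4 5 6 7 8 9]
After op 2 (out_shuffle): [10 3 11 4 12 5 13 6 0 7 1 8 2 9]
After op 3 (cut(7)): [6 0 7 1 8 2 9 10 3 11 4 12 5 13]
After op 4 (in_shuffle): [10 6 3 0 11 7 4 1 12 8 5 2 13 9]
After op 5 (out_shuffle): [10 1 6 12 3 8 0 5 11 2 7 13 4 9]
After op 6 (in_shuffle): [5 10 11 1 2 6 7 12 13 3 4 8 9 0]
After op 7 (reverse): [0 9 8 4 3 13 12 7 6 2 1 11 10 5]
Position 3: card 4.

Answer: 4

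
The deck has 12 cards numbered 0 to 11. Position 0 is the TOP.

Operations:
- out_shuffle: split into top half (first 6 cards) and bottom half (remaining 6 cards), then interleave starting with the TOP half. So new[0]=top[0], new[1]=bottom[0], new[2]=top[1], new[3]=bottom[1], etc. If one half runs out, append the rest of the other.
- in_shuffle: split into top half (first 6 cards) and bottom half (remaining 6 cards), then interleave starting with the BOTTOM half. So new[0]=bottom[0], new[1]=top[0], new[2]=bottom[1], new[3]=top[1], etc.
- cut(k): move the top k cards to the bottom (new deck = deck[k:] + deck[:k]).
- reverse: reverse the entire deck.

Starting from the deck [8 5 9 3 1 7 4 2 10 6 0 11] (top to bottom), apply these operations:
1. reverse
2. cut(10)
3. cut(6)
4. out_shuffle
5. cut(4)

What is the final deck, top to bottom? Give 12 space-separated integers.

Answer: 7 11 1 0 3 6 9 10 2 5 4 8

Derivation:
After op 1 (reverse): [11 0 6 10 2 4 7 1 3 9 5 8]
After op 2 (cut(10)): [5 8 11 0 6 10 2 4 7 1 3 9]
After op 3 (cut(6)): [2 4 7 1 3 9 5 8 11 0 6 10]
After op 4 (out_shuffle): [2 5 4 8 7 11 1 0 3 6 9 10]
After op 5 (cut(4)): [7 11 1 0 3 6 9 10 2 5 4 8]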